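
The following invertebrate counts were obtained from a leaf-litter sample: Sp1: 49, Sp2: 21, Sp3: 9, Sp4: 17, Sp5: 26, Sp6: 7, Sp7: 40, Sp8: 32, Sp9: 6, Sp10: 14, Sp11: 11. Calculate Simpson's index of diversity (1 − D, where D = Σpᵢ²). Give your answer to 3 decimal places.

Total N = 49+21+9+17+26+7+40+32+6+14+11 = 232, so the proportions are 0.21121, 0.09052, 0.03879, 0.07328, 0.11207, 0.03017, 0.17241, 0.13793, 0.02586, 0.06034, 0.04741 (working shown to 5 dp, full precision carried).
D = 0.21121² + 0.09052² + 0.03879² + 0.07328² + 0.11207² + 0.03017² + 0.17241² + 0.13793² + 0.02586² + 0.06034² + 0.04741² = 0.04461 + 0.00819 + 0.00150 + 0.00537 + 0.01256 + 0.00091 + 0.02973 + 0.01902 + 0.00067 + 0.00364 + 0.00225 = 0.12846.
So 1 − D = 0.87154, i.e. 0.872 to 3 decimal places.

0.872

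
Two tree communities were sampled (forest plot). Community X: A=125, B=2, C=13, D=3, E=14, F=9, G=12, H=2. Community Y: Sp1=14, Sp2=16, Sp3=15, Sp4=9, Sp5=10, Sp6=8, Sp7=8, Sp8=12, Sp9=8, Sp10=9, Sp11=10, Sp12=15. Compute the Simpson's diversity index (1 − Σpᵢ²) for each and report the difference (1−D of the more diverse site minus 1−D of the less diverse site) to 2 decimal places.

Community X: N=180, proportions 0.6944, 0.0111, 0.0722, 0.0167, 0.0778, 0.05, 0.0667, 0.0111, giving 1−D = 0.4990 (working shown to 4 dp, full precision carried).
Community Y: N=134, proportions 0.1045, 0.1194, 0.1119, 0.0672, 0.0746, 0.0597, 0.0597, 0.0896, 0.0597, 0.0672, 0.0746, 0.1119, giving 1−D = 0.9109.
Difference = |0.4990 − 0.9109| = 0.4119, i.e. 0.41 to 2 decimal places.

0.41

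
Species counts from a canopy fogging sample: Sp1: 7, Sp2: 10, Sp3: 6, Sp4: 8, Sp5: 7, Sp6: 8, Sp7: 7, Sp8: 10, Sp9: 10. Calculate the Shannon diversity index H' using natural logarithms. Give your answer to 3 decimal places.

Total N = 7+10+6+8+7+8+7+10+10 = 73, so the proportions are 0.09589, 0.13699, 0.08219, 0.10959, 0.09589, 0.10959, 0.09589, 0.13699, 0.13699 (working shown to 5 dp, full precision carried).
Each pᵢ ln pᵢ term: 0.09589×(-2.34455)=-0.22482, 0.13699×(-1.98787)=-0.27231, 0.08219×(-2.49870)=-0.20537, 0.10959×(-2.21102)=-0.24230, 0.09589×(-2.34455)=-0.22482, 0.10959×(-2.21102)=-0.24230, 0.09589×(-2.34455)=-0.22482, 0.13699×(-1.98787)=-0.27231, 0.13699×(-1.98787)=-0.27231.
Sum = -2.18137, so H' = 2.181.

2.181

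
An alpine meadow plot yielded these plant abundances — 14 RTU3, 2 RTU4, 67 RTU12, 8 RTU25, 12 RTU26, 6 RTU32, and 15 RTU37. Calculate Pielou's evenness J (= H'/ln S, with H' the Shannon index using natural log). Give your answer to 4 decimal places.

0.7453

Total N = 14+2+67+8+12+6+15 = 124, so the proportions are 0.112903, 0.016129, 0.540323, 0.064516, 0.096774, 0.048387, 0.120968 (working shown to 6 dp, full precision carried).
H' = −Σ pᵢ ln pᵢ = −((-0.246267) + (-0.066567) + (-0.332617) + (-0.176828) + (-0.226004) + (-0.146541) + (-0.255512)) = 1.450336.
With S = 7 species, ln S = 1.945910, so J = 1.450336/1.945910 = 0.745325, i.e. 0.7453 to 4 decimal places.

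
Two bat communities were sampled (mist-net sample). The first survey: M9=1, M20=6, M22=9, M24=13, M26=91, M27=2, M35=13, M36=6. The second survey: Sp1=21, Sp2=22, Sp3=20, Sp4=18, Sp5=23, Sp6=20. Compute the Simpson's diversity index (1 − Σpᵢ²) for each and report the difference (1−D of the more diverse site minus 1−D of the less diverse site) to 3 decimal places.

The first survey: N=141, proportions 0.007092, 0.042553, 0.06383, 0.092199, 0.64539, 0.014184, 0.092199, 0.042553, giving 1−D = 0.558523 (working shown to 6 dp, full precision carried).
The second survey: N=124, proportions 0.169355, 0.177419, 0.16129, 0.145161, 0.185484, 0.16129, giving 1−D = 0.832336.
Difference = |0.558523 − 0.832336| = 0.273813, i.e. 0.274 to 3 decimal places.

0.274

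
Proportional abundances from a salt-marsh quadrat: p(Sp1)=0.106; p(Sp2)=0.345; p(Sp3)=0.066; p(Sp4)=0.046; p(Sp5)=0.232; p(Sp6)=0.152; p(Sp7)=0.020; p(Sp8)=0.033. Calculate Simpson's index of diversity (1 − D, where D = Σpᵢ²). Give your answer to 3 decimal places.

D = 0.106² + 0.345² + 0.066² + 0.046² + 0.232² + 0.152² + 0.02² + 0.033² = 0.01124 + 0.11902 + 0.00436 + 0.00212 + 0.05382 + 0.02310 + 0.00040 + 0.00109 = 0.21515 (working shown to 5 dp, full precision carried).
So 1 − D = 0.78485, i.e. 0.785 to 3 decimal places.

0.785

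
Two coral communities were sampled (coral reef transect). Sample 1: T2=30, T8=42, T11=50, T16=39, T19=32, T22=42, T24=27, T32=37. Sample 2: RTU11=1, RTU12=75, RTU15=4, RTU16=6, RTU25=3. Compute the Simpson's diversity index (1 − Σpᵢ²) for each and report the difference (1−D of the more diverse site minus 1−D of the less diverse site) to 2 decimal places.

0.59

Sample 1: N=299, proportions 0.100334, 0.140468, 0.167224, 0.130435, 0.107023, 0.140468, 0.090301, 0.123746, giving 1−D = 0.870572 (working shown to 6 dp, full precision carried).
Sample 2: N=89, proportions 0.011236, 0.842697, 0.044944, 0.067416, 0.033708, giving 1−D = 0.282035.
Difference = |0.870572 − 0.282035| = 0.588537, i.e. 0.59 to 2 decimal places.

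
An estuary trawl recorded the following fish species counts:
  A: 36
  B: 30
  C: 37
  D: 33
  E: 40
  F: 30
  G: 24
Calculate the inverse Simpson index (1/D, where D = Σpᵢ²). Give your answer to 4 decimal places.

Total N = 36+30+37+33+40+30+24 = 230, so the proportions are 0.15652174, 0.13043478, 0.16086957, 0.14347826, 0.17391304, 0.13043478, 0.10434783 (working shown to 8 dp, full precision carried).
D = 0.15652174² + 0.13043478² + 0.16086957² + 0.14347826² + 0.17391304² + 0.13043478² + 0.10434783² = 0.02449905 + 0.01701323 + 0.02587902 + 0.02058601 + 0.03024575 + 0.01701323 + 0.01088847 = 0.14612476.
So 1/D = 6.843467, i.e. 6.8435 to 4 decimal places.

6.8435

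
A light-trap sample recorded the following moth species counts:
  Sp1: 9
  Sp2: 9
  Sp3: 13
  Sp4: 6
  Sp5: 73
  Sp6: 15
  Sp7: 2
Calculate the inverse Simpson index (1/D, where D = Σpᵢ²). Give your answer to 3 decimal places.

2.722

Total N = 9+9+13+6+73+15+2 = 127, so the proportions are 0.070866, 0.070866, 0.102362, 0.047244, 0.574803, 0.11811, 0.015748 (working shown to 6 dp, full precision carried).
D = 0.070866² + 0.070866² + 0.102362² + 0.047244² + 0.574803² + 0.11811² + 0.015748² = 0.005022 + 0.005022 + 0.010478 + 0.002232 + 0.330399 + 0.013950 + 0.000248 = 0.367351.
So 1/D = 2.72219, i.e. 2.722 to 3 decimal places.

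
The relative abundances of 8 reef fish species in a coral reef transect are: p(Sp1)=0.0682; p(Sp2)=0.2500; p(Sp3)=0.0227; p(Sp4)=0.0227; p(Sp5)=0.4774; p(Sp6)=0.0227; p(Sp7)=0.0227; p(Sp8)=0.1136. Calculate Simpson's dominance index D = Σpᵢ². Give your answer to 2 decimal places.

0.31

D = 0.0682² + 0.25² + 0.0227² + 0.0227² + 0.4774² + 0.0227² + 0.0227² + 0.1136² = 0.0047 + 0.0625 + 0.0005 + 0.0005 + 0.2279 + 0.0005 + 0.0005 + 0.0129 = 0.3100 (working shown to 4 dp, full precision carried).
To 2 decimal places, D = 0.31.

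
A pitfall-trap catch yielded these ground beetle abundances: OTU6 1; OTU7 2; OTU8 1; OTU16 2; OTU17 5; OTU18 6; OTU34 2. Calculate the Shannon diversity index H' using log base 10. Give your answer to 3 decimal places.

Total N = 1+2+1+2+5+6+2 = 19, so the proportions are 0.05263, 0.10526, 0.05263, 0.10526, 0.26316, 0.31579, 0.10526 (working shown to 5 dp, full precision carried).
Each pᵢ log₁₀ pᵢ term: 0.05263×(-1.27875)=-0.06730, 0.10526×(-0.97772)=-0.10292, 0.05263×(-1.27875)=-0.06730, 0.10526×(-0.97772)=-0.10292, 0.26316×(-0.57978)=-0.15257, 0.31579×(-0.50060)=-0.15808, 0.10526×(-0.97772)=-0.10292.
Sum = -0.75402, so H' = 0.754.

0.754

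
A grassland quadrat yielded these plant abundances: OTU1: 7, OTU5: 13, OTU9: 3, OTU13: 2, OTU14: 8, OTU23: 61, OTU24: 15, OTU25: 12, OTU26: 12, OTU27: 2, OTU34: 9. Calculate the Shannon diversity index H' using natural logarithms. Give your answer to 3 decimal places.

1.911

Total N = 7+13+3+2+8+61+15+12+12+2+9 = 144, so the proportions are 0.04861, 0.09028, 0.02083, 0.01389, 0.05556, 0.42361, 0.10417, 0.08333, 0.08333, 0.01389, 0.0625 (working shown to 5 dp, full precision carried).
Each pᵢ ln pᵢ term: 0.04861×(-3.02390)=-0.14700, 0.09028×(-2.40486)=-0.21711, 0.02083×(-3.87120)=-0.08065, 0.01389×(-4.27667)=-0.05940, 0.05556×(-2.89037)=-0.16058, 0.42361×(-0.85894)=-0.36386, 0.10417×(-2.26176)=-0.23560, 0.08333×(-2.48491)=-0.20708, 0.08333×(-2.48491)=-0.20708, 0.01389×(-4.27667)=-0.05940, 0.0625×(-2.77259)=-0.17329.
Sum = -1.91102, so H' = 1.911.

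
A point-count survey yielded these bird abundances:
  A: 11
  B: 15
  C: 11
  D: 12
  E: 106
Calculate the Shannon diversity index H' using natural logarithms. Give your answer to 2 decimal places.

1.06

Total N = 11+15+11+12+106 = 155, so the proportions are 0.071, 0.0968, 0.071, 0.0774, 0.6839 (working shown to 4 dp, full precision carried).
Each pᵢ ln pᵢ term: 0.071×(-2.6455)=-0.1877, 0.0968×(-2.3354)=-0.2260, 0.071×(-2.6455)=-0.1877, 0.0774×(-2.5585)=-0.1981, 0.6839×(-0.3800)=-0.2599.
Sum = -1.0594, so H' = 1.06.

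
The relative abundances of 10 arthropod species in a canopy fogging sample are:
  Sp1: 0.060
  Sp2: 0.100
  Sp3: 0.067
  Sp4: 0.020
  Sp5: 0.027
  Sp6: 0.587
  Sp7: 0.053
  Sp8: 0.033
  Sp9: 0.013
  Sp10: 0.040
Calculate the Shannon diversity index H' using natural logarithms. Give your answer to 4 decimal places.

Each pᵢ ln pᵢ term (working shown to 6 dp, full precision carried): 0.06×(-2.813411)=-0.168805, 0.1×(-2.302585)=-0.230259, 0.067×(-2.703063)=-0.181105, 0.02×(-3.912023)=-0.078240, 0.027×(-3.611918)=-0.097522, 0.587×(-0.532730)=-0.312713, 0.053×(-2.937463)=-0.155686, 0.033×(-3.411248)=-0.112571, 0.013×(-4.342806)=-0.056456, 0.04×(-3.218876)=-0.128755.
Sum = -1.522112, so H' = 1.5221.

1.5221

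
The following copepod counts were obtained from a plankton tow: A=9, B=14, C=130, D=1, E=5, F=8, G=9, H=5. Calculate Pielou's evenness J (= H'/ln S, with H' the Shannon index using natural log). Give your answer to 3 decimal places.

0.529

Total N = 9+14+130+1+5+8+9+5 = 181, so the proportions are 0.04972, 0.07735, 0.71823, 0.00552, 0.02762, 0.0442, 0.04972, 0.02762 (working shown to 5 dp, full precision carried).
H' = −Σ pᵢ ln pᵢ = −((-0.14923) + (-0.19797) + (-0.23771) + (-0.02872) + (-0.09915) + (-0.13786) + (-0.14923) + (-0.09915)) = 1.09902.
With S = 8 species, ln S = 2.07944, so J = 1.09902/2.07944 = 0.52851, i.e. 0.529 to 3 decimal places.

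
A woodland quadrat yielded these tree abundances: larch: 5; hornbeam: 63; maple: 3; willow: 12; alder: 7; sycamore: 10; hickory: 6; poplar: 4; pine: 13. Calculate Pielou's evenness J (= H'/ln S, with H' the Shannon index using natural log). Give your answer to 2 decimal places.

0.75

Total N = 5+63+3+12+7+10+6+4+13 = 123, so the proportions are 0.0407, 0.5122, 0.0244, 0.0976, 0.0569, 0.0813, 0.0488, 0.0325, 0.1057 (working shown to 4 dp, full precision carried).
H' = −Σ pᵢ ln pᵢ = −((-0.1302) + (-0.3427) + (-0.0906) + (-0.2271) + (-0.1631) + (-0.2040) + (-0.1473) + (-0.1114) + (-0.2375)) = 1.6539.
With S = 9 species, ln S = 2.1972, so J = 1.6539/2.1972 = 0.7527, i.e. 0.75 to 2 decimal places.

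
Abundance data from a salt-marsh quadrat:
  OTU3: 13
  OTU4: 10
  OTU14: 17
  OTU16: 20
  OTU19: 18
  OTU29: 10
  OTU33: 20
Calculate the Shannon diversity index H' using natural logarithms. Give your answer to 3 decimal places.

1.910

Total N = 13+10+17+20+18+10+20 = 108, so the proportions are 0.12037, 0.09259, 0.15741, 0.18519, 0.16667, 0.09259, 0.18519 (working shown to 5 dp, full precision carried).
Each pᵢ ln pᵢ term: 0.12037×(-2.11718)=-0.25485, 0.09259×(-2.37955)=-0.22033, 0.15741×(-1.84892)=-0.29103, 0.18519×(-1.68640)=-0.31230, 0.16667×(-1.79176)=-0.29863, 0.09259×(-2.37955)=-0.22033, 0.18519×(-1.68640)=-0.31230.
Sum = -1.90975, so H' = 1.910.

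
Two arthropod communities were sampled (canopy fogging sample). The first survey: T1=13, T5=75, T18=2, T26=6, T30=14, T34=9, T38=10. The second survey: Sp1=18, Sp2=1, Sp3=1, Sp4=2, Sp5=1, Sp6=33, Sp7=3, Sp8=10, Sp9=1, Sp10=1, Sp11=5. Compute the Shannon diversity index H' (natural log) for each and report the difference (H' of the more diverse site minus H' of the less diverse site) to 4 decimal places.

0.2786

The first survey: N=129, proportions 0.100775, 0.581395, 0.015504, 0.046512, 0.108527, 0.069767, 0.077519, giving H' = 1.378878 (working shown to 6 dp, full precision carried).
The second survey: N=76, proportions 0.236842, 0.013158, 0.013158, 0.026316, 0.013158, 0.434211, 0.039474, 0.131579, 0.013158, 0.013158, 0.065789, giving H' = 1.657488.
Difference = |1.378878 − 1.657488| = 0.278610, i.e. 0.2786 to 4 decimal places.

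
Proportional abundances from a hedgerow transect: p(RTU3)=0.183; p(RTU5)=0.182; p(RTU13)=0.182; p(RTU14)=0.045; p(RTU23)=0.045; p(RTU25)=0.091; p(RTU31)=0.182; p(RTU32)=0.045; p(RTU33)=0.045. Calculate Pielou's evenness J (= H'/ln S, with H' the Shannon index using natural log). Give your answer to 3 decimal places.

0.918

H' = −Σ pᵢ ln pᵢ = −((-0.31078) + (-0.31008) + (-0.31008) + (-0.13955) + (-0.13955) + (-0.21812) + (-0.31008) + (-0.13955) + (-0.13955)) = 2.01734 (working shown to 5 dp, full precision carried).
With S = 9 species, ln S = 2.19722, so J = 2.01734/2.19722 = 0.91813, i.e. 0.918 to 3 decimal places.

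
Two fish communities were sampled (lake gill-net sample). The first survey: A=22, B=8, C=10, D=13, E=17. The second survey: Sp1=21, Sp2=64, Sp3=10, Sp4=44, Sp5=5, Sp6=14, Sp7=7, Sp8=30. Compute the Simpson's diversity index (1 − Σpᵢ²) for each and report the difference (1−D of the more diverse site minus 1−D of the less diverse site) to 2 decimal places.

0.02

The first survey: N=70, proportions 0.3143, 0.1143, 0.1429, 0.1857, 0.2429, giving 1−D = 0.7743 (working shown to 4 dp, full precision carried).
The second survey: N=195, proportions 0.1077, 0.3282, 0.0513, 0.2256, 0.0256, 0.0718, 0.0359, 0.1538, giving 1−D = 0.7964.
Difference = |0.7743 − 0.7964| = 0.0221, i.e. 0.02 to 2 decimal places.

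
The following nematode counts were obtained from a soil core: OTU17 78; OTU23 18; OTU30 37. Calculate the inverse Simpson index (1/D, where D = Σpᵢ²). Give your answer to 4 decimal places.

Total N = 78+18+37 = 133, so the proportions are 0.5864662, 0.1353383, 0.2781955 (working shown to 7 dp, full precision carried).
D = 0.5864662² + 0.1353383² + 0.2781955² = 0.3439426 + 0.0183165 + 0.0773927 = 0.4396518.
So 1/D = 2.274527, i.e. 2.2745 to 4 decimal places.

2.2745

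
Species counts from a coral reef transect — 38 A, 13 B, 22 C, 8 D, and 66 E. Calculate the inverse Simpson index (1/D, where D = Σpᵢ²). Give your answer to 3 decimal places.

3.316

Total N = 38+13+22+8+66 = 147, so the proportions are 0.2585034, 0.0884354, 0.1496599, 0.0544218, 0.4489796 (working shown to 7 dp, full precision carried).
D = 0.2585034² + 0.0884354² + 0.1496599² + 0.0544218² + 0.4489796² = 0.0668240 + 0.0078208 + 0.0223981 + 0.0029617 + 0.2015827 = 0.3015873.
So 1/D = 3.31579, i.e. 3.316 to 3 decimal places.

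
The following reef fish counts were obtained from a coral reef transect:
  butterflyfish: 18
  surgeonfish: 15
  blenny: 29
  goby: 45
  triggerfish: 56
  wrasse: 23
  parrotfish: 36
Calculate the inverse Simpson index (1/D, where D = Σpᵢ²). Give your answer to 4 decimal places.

Total N = 18+15+29+45+56+23+36 = 222, so the proportions are 0.08108108, 0.06756757, 0.13063063, 0.2027027, 0.25225225, 0.1036036, 0.16216216 (working shown to 8 dp, full precision carried).
D = 0.08108108² + 0.06756757² + 0.13063063² + 0.2027027² + 0.25225225² + 0.1036036² + 0.16216216² = 0.00657414 + 0.00456538 + 0.01706436 + 0.04108839 + 0.06363120 + 0.01073371 + 0.02629657 = 0.16995374.
So 1/D = 5.883954, i.e. 5.8840 to 4 decimal places.

5.8840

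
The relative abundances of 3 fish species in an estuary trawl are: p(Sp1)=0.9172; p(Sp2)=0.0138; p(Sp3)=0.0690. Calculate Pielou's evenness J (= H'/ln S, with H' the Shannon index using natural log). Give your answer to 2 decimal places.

0.29

H' = −Σ pᵢ ln pᵢ = −((-0.0793) + (-0.0591) + (-0.1845)) = 0.3229 (working shown to 4 dp, full precision carried).
With S = 3 species, ln S = 1.0986, so J = 0.3229/1.0986 = 0.2939, i.e. 0.29 to 2 decimal places.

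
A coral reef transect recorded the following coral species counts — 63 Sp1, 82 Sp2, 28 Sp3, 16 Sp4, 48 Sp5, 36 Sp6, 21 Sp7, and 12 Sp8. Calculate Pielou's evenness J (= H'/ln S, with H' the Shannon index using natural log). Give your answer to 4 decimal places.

0.9159

Total N = 63+82+28+16+48+36+21+12 = 306, so the proportions are 0.205882, 0.267974, 0.091503, 0.052288, 0.156863, 0.117647, 0.068627, 0.039216 (working shown to 6 dp, full precision carried).
H' = −Σ pᵢ ln pᵢ = −((-0.325387) + (-0.352886) + (-0.218819) + (-0.154300) + (-0.290570) + (-0.251772) + (-0.183857) + (-0.127007)) = 1.904599.
With S = 8 species, ln S = 2.079442, so J = 1.904599/2.079442 = 0.915918, i.e. 0.9159 to 4 decimal places.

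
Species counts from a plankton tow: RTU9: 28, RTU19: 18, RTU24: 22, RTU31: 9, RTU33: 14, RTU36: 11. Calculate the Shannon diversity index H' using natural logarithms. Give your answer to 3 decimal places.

1.719

Total N = 28+18+22+9+14+11 = 102, so the proportions are 0.27451, 0.17647, 0.21569, 0.08824, 0.13725, 0.10784 (working shown to 5 dp, full precision carried).
Each pᵢ ln pᵢ term: 0.27451×(-1.29277)=-0.35488, 0.17647×(-1.73460)=-0.30611, 0.21569×(-1.53393)=-0.33085, 0.08824×(-2.42775)=-0.21421, 0.13725×(-1.98592)=-0.27258, 0.10784×(-2.22708)=-0.24018.
Sum = -1.71880, so H' = 1.719.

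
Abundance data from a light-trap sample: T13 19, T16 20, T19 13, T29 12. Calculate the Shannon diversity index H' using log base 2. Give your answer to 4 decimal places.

1.9645

Total N = 19+20+13+12 = 64, so the proportions are 0.296875, 0.3125, 0.203125, 0.1875 (working shown to 6 dp, full precision carried).
Each pᵢ log₂ pᵢ term: 0.296875×(-1.752072)=-0.520147, 0.3125×(-1.678072)=-0.524397, 0.203125×(-2.299560)=-0.467098, 0.1875×(-2.415037)=-0.452820.
Sum = -1.964462, so H' = 1.9645.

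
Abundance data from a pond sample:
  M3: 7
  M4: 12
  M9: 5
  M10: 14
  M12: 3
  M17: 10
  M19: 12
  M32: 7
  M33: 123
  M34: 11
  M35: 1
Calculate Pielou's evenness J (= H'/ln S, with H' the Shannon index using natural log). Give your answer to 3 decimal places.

0.640

Total N = 7+12+5+14+3+10+12+7+123+11+1 = 205, so the proportions are 0.03415, 0.05854, 0.02439, 0.06829, 0.01463, 0.04878, 0.05854, 0.03415, 0.6, 0.05366, 0.00488 (working shown to 5 dp, full precision carried).
H' = −Σ pᵢ ln pᵢ = −((-0.11532) + (-0.16613) + (-0.09057) + (-0.18329) + (-0.06182) + (-0.14734) + (-0.16613) + (-0.11532) + (-0.30650) + (-0.15696) + (-0.02597)) = 1.53534.
With S = 11 species, ln S = 2.39790, so J = 1.53534/2.39790 = 0.64029, i.e. 0.640 to 3 decimal places.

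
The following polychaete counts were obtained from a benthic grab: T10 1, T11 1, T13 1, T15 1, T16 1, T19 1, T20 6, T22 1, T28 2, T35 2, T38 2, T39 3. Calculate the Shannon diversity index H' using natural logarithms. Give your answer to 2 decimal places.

Total N = 1+1+1+1+1+1+6+1+2+2+2+3 = 22, so the proportions are 0.0455, 0.0455, 0.0455, 0.0455, 0.0455, 0.0455, 0.2727, 0.0455, 0.0909, 0.0909, 0.0909, 0.1364 (working shown to 4 dp, full precision carried).
Each pᵢ ln pᵢ term: 0.0455×(-3.0910)=-0.1405, 0.0455×(-3.0910)=-0.1405, 0.0455×(-3.0910)=-0.1405, 0.0455×(-3.0910)=-0.1405, 0.0455×(-3.0910)=-0.1405, 0.0455×(-3.0910)=-0.1405, 0.2727×(-1.2993)=-0.3543, 0.0455×(-3.0910)=-0.1405, 0.0909×(-2.3979)=-0.2180, 0.0909×(-2.3979)=-0.2180, 0.0909×(-2.3979)=-0.2180, 0.1364×(-1.9924)=-0.2717.
Sum = -2.2635, so H' = 2.26.

2.26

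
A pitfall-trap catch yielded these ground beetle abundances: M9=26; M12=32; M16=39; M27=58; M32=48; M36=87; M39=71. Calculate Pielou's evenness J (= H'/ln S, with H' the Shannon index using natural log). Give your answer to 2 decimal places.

0.96

Total N = 26+32+39+58+48+87+71 = 361, so the proportions are 0.072, 0.0886, 0.108, 0.1607, 0.133, 0.241, 0.1967 (working shown to 4 dp, full precision carried).
H' = −Σ pᵢ ln pᵢ = −((-0.1895) + (-0.2148) + (-0.2404) + (-0.2938) + (-0.2683) + (-0.3429) + (-0.3198)) = 1.8695.
With S = 7 species, ln S = 1.9459, so J = 1.8695/1.9459 = 0.9607, i.e. 0.96 to 2 decimal places.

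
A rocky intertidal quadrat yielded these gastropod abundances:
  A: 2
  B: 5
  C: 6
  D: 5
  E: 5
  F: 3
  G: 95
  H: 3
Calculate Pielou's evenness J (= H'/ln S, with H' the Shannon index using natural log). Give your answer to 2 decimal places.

0.47

Total N = 2+5+6+5+5+3+95+3 = 124, so the proportions are 0.0161, 0.0403, 0.0484, 0.0403, 0.0403, 0.0242, 0.7661, 0.0242 (working shown to 4 dp, full precision carried).
H' = −Σ pᵢ ln pᵢ = −((-0.0666) + (-0.1295) + (-0.1465) + (-0.1295) + (-0.1295) + (-0.0900) + (-0.2041) + (-0.0900)) = 0.9857.
With S = 8 species, ln S = 2.0794, so J = 0.9857/2.0794 = 0.4740, i.e. 0.47 to 2 decimal places.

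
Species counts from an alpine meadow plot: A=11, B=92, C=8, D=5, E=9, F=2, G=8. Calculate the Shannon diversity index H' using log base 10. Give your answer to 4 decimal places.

0.5062

Total N = 11+92+8+5+9+2+8 = 135, so the proportions are 0.081481, 0.681481, 0.059259, 0.037037, 0.066667, 0.014815, 0.059259 (working shown to 6 dp, full precision carried).
Each pᵢ log₁₀ pᵢ term: 0.081481×(-1.088941)=-0.088729, 0.681481×(-0.166546)=-0.113498, 0.059259×(-1.227244)=-0.072726, 0.037037×(-1.431364)=-0.053013, 0.066667×(-1.176091)=-0.078406, 0.014815×(-1.829304)=-0.027101, 0.059259×(-1.227244)=-0.072726.
Sum = -0.506198, so H' = 0.5062.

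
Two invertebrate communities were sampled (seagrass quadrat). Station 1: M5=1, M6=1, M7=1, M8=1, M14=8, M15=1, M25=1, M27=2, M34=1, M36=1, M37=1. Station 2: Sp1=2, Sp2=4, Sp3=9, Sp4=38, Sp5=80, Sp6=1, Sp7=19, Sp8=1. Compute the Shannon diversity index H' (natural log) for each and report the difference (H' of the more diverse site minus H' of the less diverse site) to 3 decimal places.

0.670

Station 1: N=19, proportions 0.052632, 0.052632, 0.052632, 0.052632, 0.421053, 0.052632, 0.052632, 0.105263, 0.052632, 0.052632, 0.052632, giving H' = 1.995922 (working shown to 6 dp, full precision carried).
Station 2: N=154, proportions 0.012987, 0.025974, 0.058442, 0.246753, 0.519481, 0.006494, 0.123377, 0.006494, giving H' = 1.326295.
Difference = |1.995922 − 1.326295| = 0.669627, i.e. 0.670 to 3 decimal places.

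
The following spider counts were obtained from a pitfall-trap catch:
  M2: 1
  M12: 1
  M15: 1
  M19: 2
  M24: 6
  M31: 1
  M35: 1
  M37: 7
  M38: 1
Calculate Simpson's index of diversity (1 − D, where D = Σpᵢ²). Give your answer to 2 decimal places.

Total N = 1+1+1+2+6+1+1+7+1 = 21, so the proportions are 0.0476, 0.0476, 0.0476, 0.0952, 0.2857, 0.0476, 0.0476, 0.3333, 0.0476 (working shown to 4 dp, full precision carried).
D = 0.0476² + 0.0476² + 0.0476² + 0.0952² + 0.2857² + 0.0476² + 0.0476² + 0.3333² + 0.0476² = 0.0023 + 0.0023 + 0.0023 + 0.0091 + 0.0816 + 0.0023 + 0.0023 + 0.1111 + 0.0023 = 0.2154.
So 1 − D = 0.7846, i.e. 0.78 to 2 decimal places.

0.78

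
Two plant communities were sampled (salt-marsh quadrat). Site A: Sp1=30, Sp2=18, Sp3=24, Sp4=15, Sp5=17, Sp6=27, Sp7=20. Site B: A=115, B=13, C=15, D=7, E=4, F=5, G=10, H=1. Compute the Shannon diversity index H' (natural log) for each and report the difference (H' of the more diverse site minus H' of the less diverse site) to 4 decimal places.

Site A: N=151, proportions 0.1986755, 0.1192053, 0.1589404, 0.0993377, 0.1125828, 0.1788079, 0.1324503, giving H' = 1.9177863 (working shown to 7 dp, full precision carried).
Site B: N=170, proportions 0.6764706, 0.0764706, 0.0882353, 0.0411765, 0.0235294, 0.0294118, 0.0588235, 0.0058824, giving H' = 1.1953756.
Difference = |1.9177863 − 1.1953756| = 0.7224107, i.e. 0.7224 to 4 decimal places.

0.7224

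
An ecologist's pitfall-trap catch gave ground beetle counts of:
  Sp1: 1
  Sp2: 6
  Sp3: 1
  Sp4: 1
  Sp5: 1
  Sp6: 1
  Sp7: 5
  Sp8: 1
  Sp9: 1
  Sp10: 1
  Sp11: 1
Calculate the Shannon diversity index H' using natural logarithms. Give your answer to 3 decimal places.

Total N = 1+6+1+1+1+1+5+1+1+1+1 = 20, so the proportions are 0.05, 0.3, 0.05, 0.05, 0.05, 0.05, 0.25, 0.05, 0.05, 0.05, 0.05 (working shown to 5 dp, full precision carried).
Each pᵢ ln pᵢ term: 0.05×(-2.99573)=-0.14979, 0.3×(-1.20397)=-0.36119, 0.05×(-2.99573)=-0.14979, 0.05×(-2.99573)=-0.14979, 0.05×(-2.99573)=-0.14979, 0.05×(-2.99573)=-0.14979, 0.25×(-1.38629)=-0.34657, 0.05×(-2.99573)=-0.14979, 0.05×(-2.99573)=-0.14979, 0.05×(-2.99573)=-0.14979, 0.05×(-2.99573)=-0.14979.
Sum = -2.05584, so H' = 2.056.

2.056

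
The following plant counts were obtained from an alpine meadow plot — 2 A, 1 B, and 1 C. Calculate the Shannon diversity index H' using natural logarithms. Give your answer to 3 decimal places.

Total N = 2+1+1 = 4, so the proportions are 0.5, 0.25, 0.25 (working shown to 5 dp, full precision carried).
Each pᵢ ln pᵢ term: 0.5×(-0.69315)=-0.34657, 0.25×(-1.38629)=-0.34657, 0.25×(-1.38629)=-0.34657.
Sum = -1.03972, so H' = 1.040.

1.040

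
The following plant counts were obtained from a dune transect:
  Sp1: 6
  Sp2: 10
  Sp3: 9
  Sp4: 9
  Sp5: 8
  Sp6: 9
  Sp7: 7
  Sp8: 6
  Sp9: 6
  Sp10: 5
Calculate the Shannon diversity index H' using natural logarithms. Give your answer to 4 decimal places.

2.2787

Total N = 6+10+9+9+8+9+7+6+6+5 = 75, so the proportions are 0.08, 0.133333, 0.12, 0.12, 0.106667, 0.12, 0.093333, 0.08, 0.08, 0.066667 (working shown to 6 dp, full precision carried).
Each pᵢ ln pᵢ term: 0.08×(-2.525729)=-0.202058, 0.133333×(-2.014903)=-0.268654, 0.12×(-2.120264)=-0.254432, 0.12×(-2.120264)=-0.254432, 0.106667×(-2.238047)=-0.238725, 0.12×(-2.120264)=-0.254432, 0.093333×(-2.371578)=-0.221347, 0.08×(-2.525729)=-0.202058, 0.08×(-2.525729)=-0.202058, 0.066667×(-2.708050)=-0.180537.
Sum = -2.278732, so H' = 2.2787.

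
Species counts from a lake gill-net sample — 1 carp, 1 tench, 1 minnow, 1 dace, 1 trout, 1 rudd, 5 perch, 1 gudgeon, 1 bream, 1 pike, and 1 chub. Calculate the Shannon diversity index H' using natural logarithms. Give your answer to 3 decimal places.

Total N = 1+1+1+1+1+1+5+1+1+1+1 = 15, so the proportions are 0.06667, 0.06667, 0.06667, 0.06667, 0.06667, 0.06667, 0.33333, 0.06667, 0.06667, 0.06667, 0.06667 (working shown to 5 dp, full precision carried).
Each pᵢ ln pᵢ term: 0.06667×(-2.70805)=-0.18054, 0.06667×(-2.70805)=-0.18054, 0.06667×(-2.70805)=-0.18054, 0.06667×(-2.70805)=-0.18054, 0.06667×(-2.70805)=-0.18054, 0.06667×(-2.70805)=-0.18054, 0.33333×(-1.09861)=-0.36620, 0.06667×(-2.70805)=-0.18054, 0.06667×(-2.70805)=-0.18054, 0.06667×(-2.70805)=-0.18054, 0.06667×(-2.70805)=-0.18054.
Sum = -2.17157, so H' = 2.172.

2.172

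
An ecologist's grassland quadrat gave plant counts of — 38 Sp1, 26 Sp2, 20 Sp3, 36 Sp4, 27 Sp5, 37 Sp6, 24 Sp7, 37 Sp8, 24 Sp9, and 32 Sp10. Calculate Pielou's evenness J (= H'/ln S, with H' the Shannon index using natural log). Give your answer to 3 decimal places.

0.990

Total N = 38+26+20+36+27+37+24+37+24+32 = 301, so the proportions are 0.12625, 0.08638, 0.06645, 0.1196, 0.0897, 0.12292, 0.07973, 0.12292, 0.07973, 0.10631 (working shown to 5 dp, full precision carried).
H' = −Σ pᵢ ln pᵢ = −((-0.26127) + (-0.21154) + (-0.18016) + (-0.25398) + (-0.21629) + (-0.25767) + (-0.20165) + (-0.25767) + (-0.20165) + (-0.23829)) = 2.28018.
With S = 10 species, ln S = 2.30259, so J = 2.28018/2.30259 = 0.99027, i.e. 0.990 to 3 decimal places.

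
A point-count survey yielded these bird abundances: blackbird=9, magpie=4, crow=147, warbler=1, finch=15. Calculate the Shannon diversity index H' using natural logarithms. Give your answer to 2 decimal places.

Total N = 9+4+147+1+15 = 176, so the proportions are 0.0511, 0.0227, 0.8352, 0.0057, 0.0852 (working shown to 4 dp, full precision carried).
Each pᵢ ln pᵢ term: 0.0511×(-2.9733)=-0.1520, 0.0227×(-3.7842)=-0.0860, 0.8352×(-0.1801)=-0.1504, 0.0057×(-5.1705)=-0.0294, 0.0852×(-2.4624)=-0.2099.
Sum = -0.6277, so H' = 0.63.

0.63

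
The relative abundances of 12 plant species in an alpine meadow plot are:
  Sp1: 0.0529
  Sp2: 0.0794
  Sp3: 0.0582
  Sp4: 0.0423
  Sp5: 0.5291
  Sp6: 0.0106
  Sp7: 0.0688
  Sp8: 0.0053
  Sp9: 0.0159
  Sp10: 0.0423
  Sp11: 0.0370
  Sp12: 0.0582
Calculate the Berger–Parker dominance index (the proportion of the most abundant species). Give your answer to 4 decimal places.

0.5291

The largest proportion is 0.5291, i.e. d = 0.5291 to 4 decimal places.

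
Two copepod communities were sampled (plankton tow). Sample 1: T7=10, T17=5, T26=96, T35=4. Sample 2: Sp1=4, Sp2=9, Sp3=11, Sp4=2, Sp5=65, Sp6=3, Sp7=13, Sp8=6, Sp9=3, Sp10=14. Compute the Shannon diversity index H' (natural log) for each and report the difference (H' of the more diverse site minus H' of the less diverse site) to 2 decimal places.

Sample 1: N=115, proportions 0.087, 0.0435, 0.8348, 0.0348, giving H' = 0.6163 (working shown to 4 dp, full precision carried).
Sample 2: N=130, proportions 0.0308, 0.0692, 0.0846, 0.0154, 0.5, 0.0231, 0.1, 0.0462, 0.0231, 0.1077, giving H' = 1.6979.
Difference = |0.6163 − 1.6979| = 1.0816, i.e. 1.08 to 2 decimal places.

1.08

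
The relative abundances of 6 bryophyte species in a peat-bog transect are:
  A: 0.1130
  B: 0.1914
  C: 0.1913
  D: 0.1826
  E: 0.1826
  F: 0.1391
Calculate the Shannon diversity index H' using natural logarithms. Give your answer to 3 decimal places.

1.775

Each pᵢ ln pᵢ term (working shown to 5 dp, full precision carried): 0.113×(-2.18037)=-0.24638, 0.1914×(-1.65339)=-0.31646, 0.1913×(-1.65391)=-0.31639, 0.1826×(-1.70046)=-0.31050, 0.1826×(-1.70046)=-0.31050, 0.1391×(-1.97256)=-0.27438.
Sum = -1.77462, so H' = 1.775.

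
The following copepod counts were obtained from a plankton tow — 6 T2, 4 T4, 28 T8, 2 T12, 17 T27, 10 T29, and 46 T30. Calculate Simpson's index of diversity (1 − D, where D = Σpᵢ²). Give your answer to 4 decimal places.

0.7380

Total N = 6+4+28+2+17+10+46 = 113, so the proportions are 0.053097, 0.035398, 0.247788, 0.017699, 0.150442, 0.088496, 0.40708 (working shown to 6 dp, full precision carried).
D = 0.053097² + 0.035398² + 0.247788² + 0.017699² + 0.150442² + 0.088496² + 0.40708² = 0.002819 + 0.001253 + 0.061399 + 0.000313 + 0.022633 + 0.007831 + 0.165714 = 0.261963.
So 1 − D = 0.738037, i.e. 0.7380 to 4 decimal places.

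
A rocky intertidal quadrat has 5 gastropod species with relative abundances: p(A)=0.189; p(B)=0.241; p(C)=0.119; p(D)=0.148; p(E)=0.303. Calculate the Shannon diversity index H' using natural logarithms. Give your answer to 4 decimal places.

Each pᵢ ln pᵢ term (working shown to 6 dp, full precision carried): 0.189×(-1.666008)=-0.314876, 0.241×(-1.422958)=-0.342933, 0.119×(-2.128632)=-0.253307, 0.148×(-1.910543)=-0.282760, 0.303×(-1.194022)=-0.361789.
Sum = -1.555665, so H' = 1.5557.

1.5557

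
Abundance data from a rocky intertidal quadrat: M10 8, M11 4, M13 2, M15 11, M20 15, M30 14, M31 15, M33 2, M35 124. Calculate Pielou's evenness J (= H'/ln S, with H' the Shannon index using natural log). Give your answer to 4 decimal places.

0.6092

Total N = 8+4+2+11+15+14+15+2+124 = 195, so the proportions are 0.041026, 0.020513, 0.010256, 0.05641, 0.076923, 0.071795, 0.076923, 0.010256, 0.635897 (working shown to 6 dp, full precision carried).
H' = −Σ pᵢ ln pᵢ = −((-0.131018) + (-0.079727) + (-0.046973) + (-0.162185) + (-0.197304) + (-0.189104) + (-0.197304) + (-0.046973) + (-0.287882)) = 1.338469.
With S = 9 species, ln S = 2.197225, so J = 1.338469/2.197225 = 0.609164, i.e. 0.6092 to 4 decimal places.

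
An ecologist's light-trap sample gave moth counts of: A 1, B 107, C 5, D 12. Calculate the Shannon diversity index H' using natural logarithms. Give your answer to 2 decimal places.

0.53

Total N = 1+107+5+12 = 125, so the proportions are 0.008, 0.856, 0.04, 0.096 (working shown to 4 dp, full precision carried).
Each pᵢ ln pᵢ term: 0.008×(-4.8283)=-0.0386, 0.856×(-0.1555)=-0.1331, 0.04×(-3.2189)=-0.1288, 0.096×(-2.3434)=-0.2250.
Sum = -0.5254, so H' = 0.53.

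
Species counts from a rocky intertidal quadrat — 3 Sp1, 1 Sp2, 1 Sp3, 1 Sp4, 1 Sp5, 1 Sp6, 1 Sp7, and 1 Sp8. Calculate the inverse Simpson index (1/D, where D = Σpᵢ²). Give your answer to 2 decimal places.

Total N = 3+1+1+1+1+1+1+1 = 10, so the proportions are 0.3, 0.1, 0.1, 0.1, 0.1, 0.1, 0.1, 0.1 (working shown to 6 dp, full precision carried).
D = 0.3² + 0.1² + 0.1² + 0.1² + 0.1² + 0.1² + 0.1² + 0.1² = 0.090000 + 0.010000 + 0.010000 + 0.010000 + 0.010000 + 0.010000 + 0.010000 + 0.010000 = 0.160000.
So 1/D = 6.2500, i.e. 6.25 to 2 decimal places.

6.25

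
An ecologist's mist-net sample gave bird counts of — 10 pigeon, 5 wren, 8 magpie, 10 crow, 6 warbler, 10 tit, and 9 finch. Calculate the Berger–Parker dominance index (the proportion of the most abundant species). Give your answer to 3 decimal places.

0.172

Total N = 10+5+8+10+6+10+9 = 58, so the proportions are 0.17241, 0.08621, 0.13793, 0.17241, 0.10345, 0.17241, 0.15517 (working shown to 5 dp, full precision carried).
The largest proportion is 0.17241, i.e. d = 0.172 to 3 decimal places.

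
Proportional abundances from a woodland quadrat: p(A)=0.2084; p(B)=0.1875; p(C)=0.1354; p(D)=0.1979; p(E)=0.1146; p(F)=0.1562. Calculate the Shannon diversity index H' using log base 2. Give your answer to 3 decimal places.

2.554

Each pᵢ log₂ pᵢ term (working shown to 5 dp, full precision carried): 0.2084×(-2.26257)=-0.47152, 0.1875×(-2.41504)=-0.45282, 0.1354×(-2.88470)=-0.39059, 0.1979×(-2.33716)=-0.46252, 0.1146×(-3.12532)=-0.35816, 0.1562×(-2.67853)=-0.41839.
Sum = -2.55400, so H' = 2.554.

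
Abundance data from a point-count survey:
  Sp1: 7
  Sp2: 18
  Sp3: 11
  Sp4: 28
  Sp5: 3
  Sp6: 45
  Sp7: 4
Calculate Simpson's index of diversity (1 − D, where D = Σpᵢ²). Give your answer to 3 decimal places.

0.753

Total N = 7+18+11+28+3+45+4 = 116, so the proportions are 0.06034, 0.15517, 0.09483, 0.24138, 0.02586, 0.38793, 0.03448 (working shown to 5 dp, full precision carried).
D = 0.06034² + 0.15517² + 0.09483² + 0.24138² + 0.02586² + 0.38793² + 0.03448² = 0.00364 + 0.02408 + 0.00899 + 0.05826 + 0.00067 + 0.15049 + 0.00119 = 0.24732.
So 1 − D = 0.75268, i.e. 0.753 to 3 decimal places.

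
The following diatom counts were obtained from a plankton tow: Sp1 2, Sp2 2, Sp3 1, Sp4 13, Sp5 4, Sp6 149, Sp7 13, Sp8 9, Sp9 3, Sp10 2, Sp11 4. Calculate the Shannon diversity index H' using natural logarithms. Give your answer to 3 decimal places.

1.097

Total N = 2+2+1+13+4+149+13+9+3+2+4 = 202, so the proportions are 0.0099, 0.0099, 0.00495, 0.06436, 0.0198, 0.73762, 0.06436, 0.04455, 0.01485, 0.0099, 0.0198 (working shown to 5 dp, full precision carried).
Each pᵢ ln pᵢ term: 0.0099×(-4.61512)=-0.04569, 0.0099×(-4.61512)=-0.04569, 0.00495×(-5.30827)=-0.02628, 0.06436×(-2.74332)=-0.17655, 0.0198×(-3.92197)=-0.07766, 0.73762×(-0.30432)=-0.22447, 0.06436×(-2.74332)=-0.17655, 0.04455×(-3.11104)=-0.13861, 0.01485×(-4.20966)=-0.06252, 0.0099×(-4.61512)=-0.04569, 0.0198×(-3.92197)=-0.07766.
Sum = -1.09739, so H' = 1.097.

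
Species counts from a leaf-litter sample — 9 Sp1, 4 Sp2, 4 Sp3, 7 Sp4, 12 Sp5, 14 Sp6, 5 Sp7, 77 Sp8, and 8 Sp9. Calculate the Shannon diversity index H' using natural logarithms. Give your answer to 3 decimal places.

Total N = 9+4+4+7+12+14+5+77+8 = 140, so the proportions are 0.06429, 0.02857, 0.02857, 0.05, 0.08571, 0.1, 0.03571, 0.55, 0.05714 (working shown to 5 dp, full precision carried).
Each pᵢ ln pᵢ term: 0.06429×(-2.74442)=-0.17643, 0.02857×(-3.55535)=-0.10158, 0.02857×(-3.55535)=-0.10158, 0.05×(-2.99573)=-0.14979, 0.08571×(-2.45674)=-0.21058, 0.1×(-2.30259)=-0.23026, 0.03571×(-3.33220)=-0.11901, 0.55×(-0.59784)=-0.32881, 0.05714×(-2.86220)=-0.16355.
Sum = -1.58158, so H' = 1.582.

1.582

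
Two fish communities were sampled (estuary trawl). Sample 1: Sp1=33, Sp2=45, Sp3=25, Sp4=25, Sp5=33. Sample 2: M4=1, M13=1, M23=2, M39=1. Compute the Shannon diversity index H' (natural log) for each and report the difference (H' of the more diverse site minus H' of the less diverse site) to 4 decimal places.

Sample 1: N=161, proportions 0.20496894, 0.27950311, 0.1552795, 0.1552795, 0.20496894, giving H' = 1.58442857 (working shown to 8 dp, full precision carried).
Sample 2: N=5, proportions 0.2, 0.2, 0.4, 0.2, giving H' = 1.33217904.
Difference = |1.58442857 − 1.33217904| = 0.25224953, i.e. 0.2522 to 4 decimal places.

0.2522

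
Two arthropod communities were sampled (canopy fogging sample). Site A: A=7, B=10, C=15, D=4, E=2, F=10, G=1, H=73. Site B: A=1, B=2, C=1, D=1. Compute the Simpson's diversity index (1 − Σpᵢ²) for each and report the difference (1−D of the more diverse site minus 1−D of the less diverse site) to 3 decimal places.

0.111

Site A: N=122, proportions 0.05738, 0.08197, 0.12295, 0.03279, 0.01639, 0.08197, 0.0082, 0.59836, giving 1−D = 0.60871 (working shown to 5 dp, full precision carried).
Site B: N=5, proportions 0.2, 0.4, 0.2, 0.2, giving 1−D = 0.72000.
Difference = |0.60871 − 0.72000| = 0.11129, i.e. 0.111 to 3 decimal places.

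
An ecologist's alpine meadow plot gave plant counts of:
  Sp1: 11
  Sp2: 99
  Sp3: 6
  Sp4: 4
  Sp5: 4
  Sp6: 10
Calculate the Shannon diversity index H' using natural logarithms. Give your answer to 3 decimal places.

0.971

Total N = 11+99+6+4+4+10 = 134, so the proportions are 0.08209, 0.73881, 0.04478, 0.02985, 0.02985, 0.07463 (working shown to 5 dp, full precision carried).
Each pᵢ ln pᵢ term: 0.08209×(-2.49994)=-0.20522, 0.73881×(-0.30272)=-0.22365, 0.04478×(-3.10608)=-0.13908, 0.02985×(-3.51155)=-0.10482, 0.02985×(-3.51155)=-0.10482, 0.07463×(-2.59525)=-0.19368.
Sum = -0.97127, so H' = 0.971.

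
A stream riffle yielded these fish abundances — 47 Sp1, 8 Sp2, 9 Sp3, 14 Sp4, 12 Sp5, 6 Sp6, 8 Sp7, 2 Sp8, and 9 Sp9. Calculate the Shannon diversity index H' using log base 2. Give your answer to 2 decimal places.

Total N = 47+8+9+14+12+6+8+2+9 = 115, so the proportions are 0.4087, 0.0696, 0.0783, 0.1217, 0.1043, 0.0522, 0.0696, 0.0174, 0.0783 (working shown to 4 dp, full precision carried).
Each pᵢ log₂ pᵢ term: 0.4087×(-1.2909)=-0.5276, 0.0696×(-3.8455)=-0.2675, 0.0783×(-3.6756)=-0.2877, 0.1217×(-3.0381)=-0.3699, 0.1043×(-3.2605)=-0.3402, 0.0522×(-4.2605)=-0.2223, 0.0696×(-3.8455)=-0.2675, 0.0174×(-5.8455)=-0.1017, 0.0783×(-3.6756)=-0.2877.
Sum = -2.6720, so H' = 2.67.

2.67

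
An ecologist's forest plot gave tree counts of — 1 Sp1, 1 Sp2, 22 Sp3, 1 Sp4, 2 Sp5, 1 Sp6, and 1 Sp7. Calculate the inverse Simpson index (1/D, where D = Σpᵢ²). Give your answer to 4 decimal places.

Total N = 1+1+22+1+2+1+1 = 29, so the proportions are 0.0344828, 0.0344828, 0.7586207, 0.0344828, 0.0689655, 0.0344828, 0.0344828 (working shown to 7 dp, full precision carried).
D = 0.0344828² + 0.0344828² + 0.7586207² + 0.0344828² + 0.0689655² + 0.0344828² + 0.0344828² = 0.0011891 + 0.0011891 + 0.5755054 + 0.0011891 + 0.0047562 + 0.0011891 + 0.0011891 = 0.5862069.
So 1/D = 1.705882, i.e. 1.7059 to 4 decimal places.

1.7059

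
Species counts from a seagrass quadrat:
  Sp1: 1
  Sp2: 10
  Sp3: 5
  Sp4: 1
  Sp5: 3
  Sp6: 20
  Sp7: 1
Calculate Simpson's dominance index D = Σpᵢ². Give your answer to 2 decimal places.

Total N = 1+10+5+1+3+20+1 = 41, so the proportions are 0.0244, 0.2439, 0.122, 0.0244, 0.0732, 0.4878, 0.0244 (working shown to 4 dp, full precision carried).
D = 0.0244² + 0.2439² + 0.122² + 0.0244² + 0.0732² + 0.4878² + 0.0244² = 0.0006 + 0.0595 + 0.0149 + 0.0006 + 0.0054 + 0.2380 + 0.0006 = 0.3195.
To 2 decimal places, D = 0.32.

0.32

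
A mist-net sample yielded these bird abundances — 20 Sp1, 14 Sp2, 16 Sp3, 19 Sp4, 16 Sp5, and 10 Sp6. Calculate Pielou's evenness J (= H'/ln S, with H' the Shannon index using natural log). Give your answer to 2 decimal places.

Total N = 20+14+16+19+16+10 = 95, so the proportions are 0.2105, 0.1474, 0.1684, 0.2, 0.1684, 0.1053 (working shown to 4 dp, full precision carried).
H' = −Σ pᵢ ln pᵢ = −((-0.3280) + (-0.2822) + (-0.3000) + (-0.3219) + (-0.3000) + (-0.2370)) = 1.7691.
With S = 6 species, ln S = 1.7918, so J = 1.7691/1.7918 = 0.9873, i.e. 0.99 to 2 decimal places.

0.99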